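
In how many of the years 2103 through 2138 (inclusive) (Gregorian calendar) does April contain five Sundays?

April has 30 days; it has five Sundays when Sunday falls among the first (month-length − 28) days — i.e. when April 1 is one of Sunday/Saturday.
April 1 by year: 2103:Sun✓ 2104:Tue 2105:Wed 2106:Thu 2107:Fri 2108:Sun✓ 2109:Mon 2110:Tue 2111:Wed 2112:Fri 2113:Sat✓ 2114:Sun✓ 2115:Mon 2116:Wed 2117:Thu …(6 more)… 2124:Sat✓ 2125:Sun✓ 2126:Mon 2127:Tue 2128:Thu 2129:Fri 2130:Sat✓ 2131:Sun✓ 2132:Tue 2133:Wed 2134:Thu 2135:Fri 2136:Sun✓ 2137:Mon 2138:Tue
Years with five Sundays: 2103, 2108, 2113, 2114, 2119, 2124, 2125, 2130, 2131, 2136 → 10.

10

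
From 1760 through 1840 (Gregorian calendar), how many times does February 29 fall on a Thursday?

Leap years in 1760–1840: 20 of them.
Feb 29 weekday advances by 5 (mod 7) from one leap year to the next four years later (or differs when a century non-leap intervenes).
Leap-day weekdays: 1760:Fri 1764:Wed 1768:Mon 1772:Sat 1776:Thu✓ 1780:Tue 1784:Sun 1788:Fri 1792:Wed 1796:Mon 1804:Wed 1808:Mon 1812:Sat 1816:Thu✓ 1820:Tue 1824:Sun 1828:Fri 1832:Wed 1836:Mon 1840:Sat
Thursday: 1776, 1816 → 2.

2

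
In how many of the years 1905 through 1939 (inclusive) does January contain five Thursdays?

14

January has 31 days; it has five Thursdays when Thursday falls among the first (month-length − 28) days — i.e. when January 1 is one of Thursday/Wednesday/Tuesday.
January 1 by year: 1905:Sun 1906:Mon 1907:Tue✓ 1908:Wed✓ 1909:Fri 1910:Sat 1911:Sun 1912:Mon 1913:Wed✓ 1914:Thu✓ 1915:Fri 1916:Sat 1917:Mon 1918:Tue✓ 1919:Wed✓ …(5 more)… 1925:Thu✓ 1926:Fri 1927:Sat 1928:Sun 1929:Tue✓ 1930:Wed✓ 1931:Thu✓ 1932:Fri 1933:Sun 1934:Mon 1935:Tue✓ 1936:Wed✓ 1937:Fri 1938:Sat 1939:Sun
Years with five Thursdays: 1907, 1908, 1913, 1914, 1918, 1919, 1920, 1924, 1925, 1929, 1930, 1931, 1935, 1936 → 14.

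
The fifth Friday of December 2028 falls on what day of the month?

December 1, 2028 is a Friday, so the first Friday is the 1st.
The fifth Friday is 1 + 28 = 29.

29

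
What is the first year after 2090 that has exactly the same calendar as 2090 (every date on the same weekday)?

Two years share a calendar iff Jan 1 falls on the same weekday and both are leap or both are common. 2090: Jan 1 is Sunday, common year.
2091: Jan 1 Monday, common
2092: Jan 1 Tuesday, leap
2093: Jan 1 Thursday, common
2094: Jan 1 Friday, common
2095: Jan 1 Saturday, common
2096: Jan 1 Sunday, leap
2097: Jan 1 Tuesday, common
2098: Jan 1 Wednesday, common
2099: Jan 1 Thursday, common
2100: Jan 1 Friday, common
2101: Jan 1 Saturday, common
2102: Jan 1 Sunday, common
2102 matches on both conditions.

2102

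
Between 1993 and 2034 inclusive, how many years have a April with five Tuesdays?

12

April has 30 days; it has five Tuesdays when Tuesday falls among the first (month-length − 28) days — i.e. when April 1 is one of Tuesday/Monday.
April 1 by year: 1993:Thu 1994:Fri 1995:Sat 1996:Mon✓ 1997:Tue✓ 1998:Wed 1999:Thu 2000:Sat 2001:Sun 2002:Mon✓ 2003:Tue✓ 2004:Thu 2005:Fri 2006:Sat 2007:Sun …(12 more)… 2020:Wed 2021:Thu 2022:Fri 2023:Sat 2024:Mon✓ 2025:Tue✓ 2026:Wed 2027:Thu 2028:Sat 2029:Sun 2030:Mon✓ 2031:Tue✓ 2032:Thu 2033:Fri 2034:Sat
Years with five Tuesdays: 1996, 1997, 2002, 2003, 2008, 2013, 2014, 2019, 2024, 2025, 2030, 2031 → 12.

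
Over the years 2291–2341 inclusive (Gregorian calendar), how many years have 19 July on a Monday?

Track 19 July's weekday year by year (advancing +1, or +2 across a Feb 29):
  2291: Sun  2292: Tue (+2)  2293: Wed (+1)  2294: Thu (+1)  2295: Fri (+1)
  2296: Sun (+2)  2297: Mon (+1) ✓  2298: Tue (+1)  2299: Wed (+1)  2300: Thu (+1)
  2301: Fri (+1)  2302: Sat (+1)  2303: Sun (+1)  2304: Tue (+2)  … (23 more years) …
  2328: Thu (+2)  2329: Fri (+1)  2330: Sat (+1)  2331: Sun (+1)  2332: Tue (+2)
  2333: Wed (+1)  2334: Thu (+1)  2335: Fri (+1)  2336: Sun (+2)  2337: Mon (+1) ✓
  2338: Tue (+1)  2339: Wed (+1)  2340: Fri (+2)  2341: Sat (+1)
Monday years: 2297, 2309, 2315, 2320, 2326, 2337 — 6 in total.

6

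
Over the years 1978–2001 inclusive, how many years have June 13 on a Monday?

3

Track June 13's weekday year by year (advancing +1, or +2 across a Feb 29):
  1978: Tue  1979: Wed (+1)  1980: Fri (+2)  1981: Sat (+1)  1982: Sun (+1)
  1983: Mon (+1) ✓  1984: Wed (+2)  1985: Thu (+1)  1986: Fri (+1)  1987: Sat (+1)
  1988: Mon (+2) ✓  1989: Tue (+1)  1990: Wed (+1)  1991: Thu (+1)  1992: Sat (+2)
  1993: Sun (+1)  1994: Mon (+1) ✓  1995: Tue (+1)  1996: Thu (+2)  1997: Fri (+1)
  1998: Sat (+1)  1999: Sun (+1)  2000: Tue (+2)  2001: Wed (+1)
Monday years: 1983, 1988, 1994 — 3 in total.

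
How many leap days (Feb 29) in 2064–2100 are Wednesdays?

2

Leap years in 2064–2100: 9 of them.
Feb 29 weekday advances by 5 (mod 7) from one leap year to the next four years later (or differs when a century non-leap intervenes).
Leap-day weekdays: 2064:Fri 2068:Wed✓ 2072:Mon 2076:Sat 2080:Thu 2084:Tue 2088:Sun 2092:Fri 2096:Wed✓
Wednesday: 2068, 2096 → 2.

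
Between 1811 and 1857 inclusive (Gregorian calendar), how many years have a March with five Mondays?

21

March has 31 days; it has five Mondays when Monday falls among the first (month-length − 28) days — i.e. when March 1 is one of Monday/Sunday/Saturday.
March 1 by year: 1811:Fri 1812:Sun✓ 1813:Mon✓ 1814:Tue 1815:Wed 1816:Fri 1817:Sat✓ 1818:Sun✓ 1819:Mon✓ 1820:Wed 1821:Thu 1822:Fri 1823:Sat✓ 1824:Mon✓ 1825:Tue …(17 more)… 1843:Wed 1844:Fri 1845:Sat✓ 1846:Sun✓ 1847:Mon✓ 1848:Wed 1849:Thu 1850:Fri 1851:Sat✓ 1852:Mon✓ 1853:Tue 1854:Wed 1855:Thu 1856:Sat✓ 1857:Sun✓
Years with five Mondays: 1812, 1813, 1817, 1818, 1819, 1823, 1824, 1828, 1829, 1830, 1834, 1835, 1840, 1841, 1845, 1846, 1847, 1851, 1852, 1856, 1857 → 21.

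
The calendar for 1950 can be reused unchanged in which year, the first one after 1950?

1961

Two years share a calendar iff Jan 1 falls on the same weekday and both are leap or both are common. 1950: Jan 1 is Sunday, common year.
1951: Jan 1 Monday, common
1952: Jan 1 Tuesday, leap
1953: Jan 1 Thursday, common
1954: Jan 1 Friday, common
1955: Jan 1 Saturday, common
1956: Jan 1 Sunday, leap
1957: Jan 1 Tuesday, common
1958: Jan 1 Wednesday, common
1959: Jan 1 Thursday, common
1960: Jan 1 Friday, leap
1961: Jan 1 Sunday, common
1961 matches on both conditions.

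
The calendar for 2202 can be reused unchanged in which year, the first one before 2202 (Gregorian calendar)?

Two years share a calendar iff Jan 1 falls on the same weekday and both are leap or both are common. 2202: Jan 1 is Friday, common year.
2201: Jan 1 Thursday, common
2200: Jan 1 Wednesday, common
2199: Jan 1 Tuesday, common
2198: Jan 1 Monday, common
2197: Jan 1 Sunday, common
2196: Jan 1 Friday, leap
2195: Jan 1 Thursday, common
2194: Jan 1 Wednesday, common
2193: Jan 1 Tuesday, common
2192: Jan 1 Sunday, leap
2191: Jan 1 Saturday, common
2190: Jan 1 Friday, common
2190 matches on both conditions.

2190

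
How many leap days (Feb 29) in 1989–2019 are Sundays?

1

Leap years in 1989–2019: 7 of them.
Feb 29 weekday advances by 5 (mod 7) from one leap year to the next four years later (or differs when a century non-leap intervenes).
Leap-day weekdays: 1992:Sat 1996:Thu 2000:Tue 2004:Sun✓ 2008:Fri 2012:Wed 2016:Mon
Sunday: 2004 → 1.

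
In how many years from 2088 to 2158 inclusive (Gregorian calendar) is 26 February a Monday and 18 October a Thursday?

7

Check each year's weekday for 26 February and 18 October:
  2088: Thu/Mon  2089: Sat/Tue  2090: Sun/Wed  2091: Mon/Thu ✓  2092: Tue/Sat  2093: Thu/Sun  2094: Fri/Mon  2095: Sat/Tue  2096: Sun/Thu  2097: Tue/Fri  2098: Wed/Sat  2099: Thu/Sun  2100: Fri/Mon  2101: Sat/Tue  …(43 more)…  2145: Fri/Mon  2146: Sat/Tue  2147: Sun/Wed  2148: Mon/Fri  2149: Wed/Sat  2150: Thu/Sun  2151: Fri/Mon  2152: Sat/Wed  2153: Mon/Thu ✓  2154: Tue/Fri  2155: Wed/Sat  2156: Thu/Mon  2157: Sat/Tue  2158: Sun/Wed
Both conditions hold in: 2091, 2103, 2114, 2125, 2131, 2142, 2153 — 7.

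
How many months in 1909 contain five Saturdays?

A month of length L has five Saturdays iff its first Saturday is on day ≤ L−28 (so day 1–3 in a 31-day month, 1–2 in a 30-day month, day 1 in a leap February).
Checking each month of 1909: Jan starts Fri (31d) ✓; Feb starts Mon (28d); Mar starts Mon (31d); Apr starts Thu (30d); May starts Sat (31d) ✓; Jun starts Tue (30d); Jul starts Thu (31d) ✓; Aug starts Sun (31d); Sep starts Wed (30d); Oct starts Fri (31d) ✓; Nov starts Mon (30d); Dec starts Wed (31d).
Five-Saturday months: January, May, July, October → 4.

4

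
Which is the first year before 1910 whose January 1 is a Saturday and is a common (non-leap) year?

1898

Jan 1 advances by 2 weekdays after a leap year and by 1 after a common year.
1910: Jan 1 is Saturday.
1909: Friday
1908: Wednesday (leap)
1907: Tuesday
1906: Monday
1905: Sunday
1904: Friday (leap)
1903: Thursday
1902: Wednesday
1901: Tuesday
1900: Monday
1899: Sunday
1898: Saturday
1898 begins on a Saturday and is a common year.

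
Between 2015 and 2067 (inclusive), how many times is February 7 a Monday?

Track February 7's weekday year by year (advancing +1, or +2 across a Feb 29):
  2015: Sat  2016: Sun (+1)  2017: Tue (+2)  2018: Wed (+1)  2019: Thu (+1)
  2020: Fri (+1)  2021: Sun (+2)  2022: Mon (+1) ✓  2023: Tue (+1)  2024: Wed (+1)
  2025: Fri (+2)  2026: Sat (+1)  2027: Sun (+1)  2028: Mon (+1) ✓  … (25 more years) …
  2054: Sat (+1)  2055: Sun (+1)  2056: Mon (+1) ✓  2057: Wed (+2)  2058: Thu (+1)
  2059: Fri (+1)  2060: Sat (+1)  2061: Mon (+2) ✓  2062: Tue (+1)  2063: Wed (+1)
  2064: Thu (+1)  2065: Sat (+2)  2066: Sun (+1)  2067: Mon (+1) ✓
Monday years: 2022, 2028, 2033, 2039, 2050, 2056, 2061, 2067 — 8 in total.

8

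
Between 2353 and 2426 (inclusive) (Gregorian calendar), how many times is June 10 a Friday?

11

Track June 10's weekday year by year (advancing +1, or +2 across a Feb 29):
  2353: Wed  2354: Thu (+1)  2355: Fri (+1) ✓  2356: Sun (+2)  2357: Mon (+1)
  2358: Tue (+1)  2359: Wed (+1)  2360: Fri (+2) ✓  2361: Sat (+1)  2362: Sun (+1)
  2363: Mon (+1)  2364: Wed (+2)  2365: Thu (+1)  2366: Fri (+1) ✓  … (46 more years) …
  2413: Mon (+1)  2414: Tue (+1)  2415: Wed (+1)  2416: Fri (+2) ✓  2417: Sat (+1)
  2418: Sun (+1)  2419: Mon (+1)  2420: Wed (+2)  2421: Thu (+1)  2422: Fri (+1) ✓
  2423: Sat (+1)  2424: Mon (+2)  2425: Tue (+1)  2426: Wed (+1)
Friday years: 2355, 2360, 2366, 2377, 2383, 2388, 2394, 2405, 2411, 2416, 2422 — 11 in total.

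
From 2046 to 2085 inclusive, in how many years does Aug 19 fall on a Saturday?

Track Aug 19's weekday year by year (advancing +1, or +2 across a Feb 29):
  2046: Sun  2047: Mon (+1)  2048: Wed (+2)  2049: Thu (+1)  2050: Fri (+1)
  2051: Sat (+1) ✓  2052: Mon (+2)  2053: Tue (+1)  2054: Wed (+1)  2055: Thu (+1)
  2056: Sat (+2) ✓  2057: Sun (+1)  2058: Mon (+1)  2059: Tue (+1)  … (12 more years) …
  2072: Fri (+2)  2073: Sat (+1) ✓  2074: Sun (+1)  2075: Mon (+1)  2076: Wed (+2)
  2077: Thu (+1)  2078: Fri (+1)  2079: Sat (+1) ✓  2080: Mon (+2)  2081: Tue (+1)
  2082: Wed (+1)  2083: Thu (+1)  2084: Sat (+2) ✓  2085: Sun (+1)
Saturday years: 2051, 2056, 2062, 2073, 2079, 2084 — 6 in total.

6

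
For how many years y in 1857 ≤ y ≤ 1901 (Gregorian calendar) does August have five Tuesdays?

19

August has 31 days; it has five Tuesdays when Tuesday falls among the first (month-length − 28) days — i.e. when August 1 is one of Tuesday/Monday/Sunday.
August 1 by year: 1857:Sat 1858:Sun✓ 1859:Mon✓ 1860:Wed 1861:Thu 1862:Fri 1863:Sat 1864:Mon✓ 1865:Tue✓ 1866:Wed 1867:Thu 1868:Sat 1869:Sun✓ 1870:Mon✓ 1871:Tue✓ …(15 more)… 1887:Mon✓ 1888:Wed 1889:Thu 1890:Fri 1891:Sat 1892:Mon✓ 1893:Tue✓ 1894:Wed 1895:Thu 1896:Sat 1897:Sun✓ 1898:Mon✓ 1899:Tue✓ 1900:Wed 1901:Thu
Years with five Tuesdays: 1858, 1859, 1864, 1865, 1869, 1870, 1871, 1875, 1876, 1880, 1881, 1882, 1886, 1887, 1892, 1893, 1897, 1898, 1899 → 19.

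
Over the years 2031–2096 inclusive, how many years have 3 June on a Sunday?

Track 3 June's weekday year by year (advancing +1, or +2 across a Feb 29):
  2031: Tue  2032: Thu (+2)  2033: Fri (+1)  2034: Sat (+1)  2035: Sun (+1) ✓
  2036: Tue (+2)  2037: Wed (+1)  2038: Thu (+1)  2039: Fri (+1)  2040: Sun (+2) ✓
  2041: Mon (+1)  2042: Tue (+1)  2043: Wed (+1)  2044: Fri (+2)  … (38 more years) …
  2083: Thu (+1)  2084: Sat (+2)  2085: Sun (+1) ✓  2086: Mon (+1)  2087: Tue (+1)
  2088: Thu (+2)  2089: Fri (+1)  2090: Sat (+1)  2091: Sun (+1) ✓  2092: Tue (+2)
  2093: Wed (+1)  2094: Thu (+1)  2095: Fri (+1)  2096: Sun (+2) ✓
Sunday years: 2035, 2040, 2046, 2057, 2063, 2068, 2074, 2085, 2091, 2096 — 10 in total.

10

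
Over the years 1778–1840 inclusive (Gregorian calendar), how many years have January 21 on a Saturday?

Track January 21's weekday year by year (advancing +1, or +2 across a Feb 29):
  1778: Wed  1779: Thu (+1)  1780: Fri (+1)  1781: Sun (+2)  1782: Mon (+1)
  1783: Tue (+1)  1784: Wed (+1)  1785: Fri (+2)  1786: Sat (+1) ✓  1787: Sun (+1)
  1788: Mon (+1)  1789: Wed (+2)  1790: Thu (+1)  1791: Fri (+1)  … (35 more years) …
  1827: Sun (+1)  1828: Mon (+1)  1829: Wed (+2)  1830: Thu (+1)  1831: Fri (+1)
  1832: Sat (+1) ✓  1833: Mon (+2)  1834: Tue (+1)  1835: Wed (+1)  1836: Thu (+1)
  1837: Sat (+2) ✓  1838: Sun (+1)  1839: Mon (+1)  1840: Tue (+1)
Saturday years: 1786, 1792, 1797, 1804, 1809, 1815, 1826, 1832, 1837 — 9 in total.

9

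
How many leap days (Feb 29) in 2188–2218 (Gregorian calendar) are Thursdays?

Leap years in 2188–2218: 7 of them.
Feb 29 weekday advances by 5 (mod 7) from one leap year to the next four years later (or differs when a century non-leap intervenes).
Leap-day weekdays: 2188:Fri 2192:Wed 2196:Mon 2204:Wed 2208:Mon 2212:Sat 2216:Thu✓
Thursday: 2216 → 1.

1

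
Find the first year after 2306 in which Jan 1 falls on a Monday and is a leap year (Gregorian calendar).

Jan 1 advances by 2 weekdays after a leap year and by 1 after a common year.
2306: Jan 1 is Monday.
2307: Tuesday
2308: Wednesday (leap)
2309: Friday
2310: Saturday
2311: Sunday
2312: Monday (leap)
2312 begins on a Monday and is a leap year.

2312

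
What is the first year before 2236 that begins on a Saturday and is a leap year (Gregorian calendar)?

Jan 1 advances by 2 weekdays after a leap year and by 1 after a common year.
2236: Jan 1 is Friday (leap).
2235: Thursday
2234: Wednesday
2233: Tuesday
2232: Sunday (leap)
2231: Saturday
2230: Friday
2229: Thursday
2228: Tuesday (leap)
2227: Monday
2226: Sunday
2225: Saturday
2224: Thursday (leap)
2223: Wednesday
2222: Tuesday
2221: Monday
2220: Saturday (leap)
2220 begins on a Saturday and is a leap year.

2220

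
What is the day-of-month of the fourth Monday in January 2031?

27

January 1, 2031 is a Wednesday, so the first Monday is the 6th.
The fourth Monday is 6 + 21 = 27.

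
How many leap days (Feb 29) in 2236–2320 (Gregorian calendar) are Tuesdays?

3

Leap years in 2236–2320: 21 of them.
Feb 29 weekday advances by 5 (mod 7) from one leap year to the next four years later (or differs when a century non-leap intervenes).
Leap-day weekdays: 2236:Mon 2240:Sat 2244:Thu 2248:Tue✓ 2252:Sun 2256:Fri 2260:Wed 2264:Mon 2268:Sat 2272:Thu 2276:Tue✓ 2280:Sun 2284:Fri 2288:Wed 2292:Mon 2296:Sat 2304:Mon 2308:Sat 2312:Thu 2316:Tue✓ 2320:Sun
Tuesday: 2248, 2276, 2316 → 3.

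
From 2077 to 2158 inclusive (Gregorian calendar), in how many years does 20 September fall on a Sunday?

Track 20 September's weekday year by year (advancing +1, or +2 across a Feb 29):
  2077: Mon  2078: Tue (+1)  2079: Wed (+1)  2080: Fri (+2)  2081: Sat (+1)
  2082: Sun (+1) ✓  2083: Mon (+1)  2084: Wed (+2)  2085: Thu (+1)  2086: Fri (+1)
  2087: Sat (+1)  2088: Mon (+2)  2089: Tue (+1)  2090: Wed (+1)  … (54 more years) …
  2145: Mon (+1)  2146: Tue (+1)  2147: Wed (+1)  2148: Fri (+2)  2149: Sat (+1)
  2150: Sun (+1) ✓  2151: Mon (+1)  2152: Wed (+2)  2153: Thu (+1)  2154: Fri (+1)
  2155: Sat (+1)  2156: Mon (+2)  2157: Tue (+1)  2158: Wed (+1)
Sunday years: 2082, 2093, 2099, 2105, 2111, 2116, 2122, 2133, 2139, 2144, 2150 — 11 in total.

11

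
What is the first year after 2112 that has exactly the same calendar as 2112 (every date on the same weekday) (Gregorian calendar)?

Two years share a calendar iff Jan 1 falls on the same weekday and both are leap or both are common. 2112: Jan 1 is Friday, leap year.
2113: Jan 1 Sunday, common
2114: Jan 1 Monday, common
2115: Jan 1 Tuesday, common
2116: Jan 1 Wednesday, leap
2117: Jan 1 Friday, common
2118: Jan 1 Saturday, common
2119: Jan 1 Sunday, common
2120: Jan 1 Monday, leap
2121: Jan 1 Wednesday, common
2122: Jan 1 Thursday, common
2123: Jan 1 Friday, common
2124: Jan 1 Saturday, leap
2125: Jan 1 Monday, common
2126: Jan 1 Tuesday, common
2127: Jan 1 Wednesday, common
2128: Jan 1 Thursday, leap
2129: Jan 1 Saturday, common
2130: Jan 1 Sunday, common
2131: Jan 1 Monday, common
2132: Jan 1 Tuesday, leap
2133: Jan 1 Thursday, common
2134: Jan 1 Friday, common
2135: Jan 1 Saturday, common
2136: Jan 1 Sunday, leap
2137: Jan 1 Tuesday, common
2138: Jan 1 Wednesday, common
2139: Jan 1 Thursday, common
2140: Jan 1 Friday, leap
2140 matches on both conditions.

2140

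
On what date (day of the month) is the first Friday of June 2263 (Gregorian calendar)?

5

June 1, 2263 is a Monday, so the first Friday is the 5th.
The first Friday is 5 + 0 = 5.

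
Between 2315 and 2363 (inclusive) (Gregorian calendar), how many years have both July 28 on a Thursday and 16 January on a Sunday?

Check each year's weekday for July 28 and 16 January:
  2315: Wed/Sat  2316: Fri/Sun  2317: Sat/Tue  2318: Sun/Wed  2319: Mon/Thu  2320: Wed/Fri  2321: Thu/Sun ✓  2322: Fri/Mon  2323: Sat/Tue  2324: Mon/Wed  2325: Tue/Fri  2326: Wed/Sat  2327: Thu/Sun ✓  2328: Sat/Mon  …(21 more)…  2350: Fri/Mon  2351: Sat/Tue  2352: Mon/Wed  2353: Tue/Fri  2354: Wed/Sat  2355: Thu/Sun ✓  2356: Sat/Mon  2357: Sun/Wed  2358: Mon/Thu  2359: Tue/Fri  2360: Thu/Sat  2361: Fri/Mon  2362: Sat/Tue  2363: Sun/Wed
Both conditions hold in: 2321, 2327, 2338, 2349, 2355 — 5.

5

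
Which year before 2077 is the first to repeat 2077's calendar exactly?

Two years share a calendar iff Jan 1 falls on the same weekday and both are leap or both are common. 2077: Jan 1 is Friday, common year.
2076: Jan 1 Wednesday, leap
2075: Jan 1 Tuesday, common
2074: Jan 1 Monday, common
2073: Jan 1 Sunday, common
2072: Jan 1 Friday, leap
2071: Jan 1 Thursday, common
2070: Jan 1 Wednesday, common
2069: Jan 1 Tuesday, common
2068: Jan 1 Sunday, leap
2067: Jan 1 Saturday, common
2066: Jan 1 Friday, common
2066 matches on both conditions.

2066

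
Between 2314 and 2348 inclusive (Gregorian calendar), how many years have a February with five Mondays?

1

February has 28 days (29 in leap years); it has five Mondays when Monday falls among the first (month-length − 28) days — i.e. when February 1 is Monday in a leap year (never in a common year).
February 1 by year: 2314:Sun 2315:Mon 2316:Tue 2317:Thu 2318:Fri 2319:Sat 2320:Sun 2321:Tue 2322:Wed 2323:Thu 2324:Fri 2325:Sun 2326:Mon 2327:Tue 2328:Wed …(5 more)… 2334:Thu 2335:Fri 2336:Sat 2337:Mon 2338:Tue 2339:Wed 2340:Thu 2341:Sat 2342:Sun 2343:Mon 2344:Tue 2345:Thu 2346:Fri 2347:Sat 2348:Sun
Years with five Mondays: 2332 → 1.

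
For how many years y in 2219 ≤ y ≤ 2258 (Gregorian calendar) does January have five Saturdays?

18

January has 31 days; it has five Saturdays when Saturday falls among the first (month-length − 28) days — i.e. when January 1 is one of Saturday/Friday/Thursday.
January 1 by year: 2219:Fri✓ 2220:Sat✓ 2221:Mon 2222:Tue 2223:Wed 2224:Thu✓ 2225:Sat✓ 2226:Sun 2227:Mon 2228:Tue 2229:Thu✓ 2230:Fri✓ 2231:Sat✓ 2232:Sun 2233:Tue …(10 more)… 2244:Mon 2245:Wed 2246:Thu✓ 2247:Fri✓ 2248:Sat✓ 2249:Mon 2250:Tue 2251:Wed 2252:Thu✓ 2253:Sat✓ 2254:Sun 2255:Mon 2256:Tue 2257:Thu✓ 2258:Fri✓
Years with five Saturdays: 2219, 2220, 2224, 2225, 2229, 2230, 2231, 2235, 2236, 2241, 2242, 2246, 2247, 2248, 2252, 2253, 2257, 2258 → 18.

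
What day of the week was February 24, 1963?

January 1, 1963 is a Tuesday.
February 24 is day 55 of the year, i.e. 54 days after Jan 1.
54 mod 7 = 5, so advance 5 weekdays from Tuesday: Sunday.

Sunday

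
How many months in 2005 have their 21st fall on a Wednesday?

Check the 21st of each month of 2005: Jan 21: Fri, Feb 21: Mon, Mar 21: Mon, Apr 21: Thu, May 21: Sat, Jun 21: Tue, Jul 21: Thu, Aug 21: Sun, Sep 21: Wed, Oct 21: Fri, Nov 21: Mon, Dec 21: Wed.
Wednesday occurs in September, December — 2 months.

2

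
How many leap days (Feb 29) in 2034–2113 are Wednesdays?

4

Leap years in 2034–2113: 19 of them.
Feb 29 weekday advances by 5 (mod 7) from one leap year to the next four years later (or differs when a century non-leap intervenes).
Leap-day weekdays: 2036:Fri 2040:Wed✓ 2044:Mon 2048:Sat 2052:Thu 2056:Tue 2060:Sun 2064:Fri 2068:Wed✓ 2072:Mon 2076:Sat 2080:Thu 2084:Tue 2088:Sun 2092:Fri 2096:Wed✓ 2104:Fri 2108:Wed✓ 2112:Mon
Wednesday: 2040, 2068, 2096, 2108 → 4.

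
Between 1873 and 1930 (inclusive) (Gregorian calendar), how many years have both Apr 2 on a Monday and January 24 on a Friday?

Check each year's weekday for Apr 2 and January 24:
  1873: Wed/Fri  1874: Thu/Sat  1875: Fri/Sun  1876: Sun/Mon  1877: Mon/Wed  1878: Tue/Thu  1879: Wed/Fri  1880: Fri/Sat  1881: Sat/Mon  1882: Sun/Tue  1883: Mon/Wed  1884: Wed/Thu  1885: Thu/Sat  1886: Fri/Sun  …(30 more)…  1917: Mon/Wed  1918: Tue/Thu  1919: Wed/Fri  1920: Fri/Sat  1921: Sat/Mon  1922: Sun/Tue  1923: Mon/Wed  1924: Wed/Thu  1925: Thu/Sat  1926: Fri/Sun  1927: Sat/Mon  1928: Mon/Tue  1929: Tue/Thu  1930: Wed/Fri
Both conditions hold in: no year — 0.

0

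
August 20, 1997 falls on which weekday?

Wednesday

January 1, 1997 is a Wednesday.
August 20 is day 232 of the year, i.e. 231 days after Jan 1.
231 mod 7 = 0, so advance 0 weekdays from Wednesday: Wednesday.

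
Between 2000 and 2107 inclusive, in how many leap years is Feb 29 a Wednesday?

4

Leap years in 2000–2107: 26 of them.
Feb 29 weekday advances by 5 (mod 7) from one leap year to the next four years later (or differs when a century non-leap intervenes).
Leap-day weekdays: 2000:Tue 2004:Sun 2008:Fri 2012:Wed✓ 2016:Mon 2020:Sat 2024:Thu 2028:Tue 2032:Sun 2036:Fri 2040:Wed✓ 2044:Mon 2048:Sat 2052:Thu 2056:Tue 2060:Sun 2064:Fri 2068:Wed✓ 2072:Mon 2076:Sat 2080:Thu 2084:Tue 2088:Sun 2092:Fri 2096:Wed✓ 2104:Fri
Wednesday: 2012, 2040, 2068, 2096 → 4.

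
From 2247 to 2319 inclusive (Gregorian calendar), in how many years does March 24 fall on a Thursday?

10

Track March 24's weekday year by year (advancing +1, or +2 across a Feb 29):
  2247: Wed  2248: Fri (+2)  2249: Sat (+1)  2250: Sun (+1)  2251: Mon (+1)
  2252: Wed (+2)  2253: Thu (+1) ✓  2254: Fri (+1)  2255: Sat (+1)  2256: Mon (+2)
  2257: Tue (+1)  2258: Wed (+1)  2259: Thu (+1) ✓  2260: Sat (+2)  … (45 more years) …
  2306: Sat (+1)  2307: Sun (+1)  2308: Tue (+2)  2309: Wed (+1)  2310: Thu (+1) ✓
  2311: Fri (+1)  2312: Sun (+2)  2313: Mon (+1)  2314: Tue (+1)  2315: Wed (+1)
  2316: Fri (+2)  2317: Sat (+1)  2318: Sun (+1)  2319: Mon (+1)
Thursday years: 2253, 2259, 2264, 2270, 2281, 2287, 2292, 2298, 2304, 2310 — 10 in total.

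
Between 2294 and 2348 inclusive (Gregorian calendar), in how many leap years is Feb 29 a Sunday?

2

Leap years in 2294–2348: 13 of them.
Feb 29 weekday advances by 5 (mod 7) from one leap year to the next four years later (or differs when a century non-leap intervenes).
Leap-day weekdays: 2296:Sat 2304:Mon 2308:Sat 2312:Thu 2316:Tue 2320:Sun✓ 2324:Fri 2328:Wed 2332:Mon 2336:Sat 2340:Thu 2344:Tue 2348:Sun✓
Sunday: 2320, 2348 → 2.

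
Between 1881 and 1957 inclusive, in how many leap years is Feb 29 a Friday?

Leap years in 1881–1957: 18 of them.
Feb 29 weekday advances by 5 (mod 7) from one leap year to the next four years later (or differs when a century non-leap intervenes).
Leap-day weekdays: 1884:Fri✓ 1888:Wed 1892:Mon 1896:Sat 1904:Mon 1908:Sat 1912:Thu 1916:Tue 1920:Sun 1924:Fri✓ 1928:Wed 1932:Mon 1936:Sat 1940:Thu 1944:Tue 1948:Sun 1952:Fri✓ 1956:Wed
Friday: 1884, 1924, 1952 → 3.

3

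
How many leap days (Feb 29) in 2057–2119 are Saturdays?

Leap years in 2057–2119: 14 of them.
Feb 29 weekday advances by 5 (mod 7) from one leap year to the next four years later (or differs when a century non-leap intervenes).
Leap-day weekdays: 2060:Sun 2064:Fri 2068:Wed 2072:Mon 2076:Sat✓ 2080:Thu 2084:Tue 2088:Sun 2092:Fri 2096:Wed 2104:Fri 2108:Wed 2112:Mon 2116:Sat✓
Saturday: 2076, 2116 → 2.

2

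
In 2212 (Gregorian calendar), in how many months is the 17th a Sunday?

Check the 17th of each month of 2212: Jan 17: Fri, Feb 17: Mon, Mar 17: Tue, Apr 17: Fri, May 17: Sun, Jun 17: Wed, Jul 17: Fri, Aug 17: Mon, Sep 17: Thu, Oct 17: Sat, Nov 17: Tue, Dec 17: Thu.
Sunday occurs in May — 1 month.

1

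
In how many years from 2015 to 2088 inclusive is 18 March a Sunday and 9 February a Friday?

8

Check each year's weekday for 18 March and 9 February:
  2015: Wed/Mon  2016: Fri/Tue  2017: Sat/Thu  2018: Sun/Fri ✓  2019: Mon/Sat  2020: Wed/Sun  2021: Thu/Tue  2022: Fri/Wed  2023: Sat/Thu  2024: Mon/Fri  2025: Tue/Sun  2026: Wed/Mon  2027: Thu/Tue  2028: Sat/Wed  …(46 more)…  2075: Mon/Sat  2076: Wed/Sun  2077: Thu/Tue  2078: Fri/Wed  2079: Sat/Thu  2080: Mon/Fri  2081: Tue/Sun  2082: Wed/Mon  2083: Thu/Tue  2084: Sat/Wed  2085: Sun/Fri ✓  2086: Mon/Sat  2087: Tue/Sun  2088: Thu/Mon
Both conditions hold in: 2018, 2029, 2035, 2046, 2057, 2063, 2074, 2085 — 8.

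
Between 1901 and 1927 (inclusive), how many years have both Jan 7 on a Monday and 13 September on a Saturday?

Check each year's weekday for Jan 7 and 13 September:
  1901: Mon/Fri  1902: Tue/Sat  1903: Wed/Sun  1904: Thu/Tue  1905: Sat/Wed  1906: Sun/Thu  1907: Mon/Fri  1908: Tue/Sun  1909: Thu/Mon  1910: Fri/Tue  1911: Sat/Wed  1912: Sun/Fri  1913: Tue/Sat  1914: Wed/Sun  1915: Thu/Mon  1916: Fri/Wed  1917: Sun/Thu  1918: Mon/Fri  1919: Tue/Sat  1920: Wed/Mon  1921: Fri/Tue  1922: Sat/Wed  1923: Sun/Thu  1924: Mon/Sat ✓  1925: Wed/Sun  1926: Thu/Mon  1927: Fri/Tue
Both conditions hold in: 1924 — 1.

1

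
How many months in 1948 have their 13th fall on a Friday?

Check the 13th of each month of 1948: Jan 13: Tue, Feb 13: Fri, Mar 13: Sat, Apr 13: Tue, May 13: Thu, Jun 13: Sun, Jul 13: Tue, Aug 13: Fri, Sep 13: Mon, Oct 13: Wed, Nov 13: Sat, Dec 13: Mon.
Friday occurs in February, August — 2 months.

2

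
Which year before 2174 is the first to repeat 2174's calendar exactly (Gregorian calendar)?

2163

Two years share a calendar iff Jan 1 falls on the same weekday and both are leap or both are common. 2174: Jan 1 is Saturday, common year.
2173: Jan 1 Friday, common
2172: Jan 1 Wednesday, leap
2171: Jan 1 Tuesday, common
2170: Jan 1 Monday, common
2169: Jan 1 Sunday, common
2168: Jan 1 Friday, leap
2167: Jan 1 Thursday, common
2166: Jan 1 Wednesday, common
2165: Jan 1 Tuesday, common
2164: Jan 1 Sunday, leap
2163: Jan 1 Saturday, common
2163 matches on both conditions.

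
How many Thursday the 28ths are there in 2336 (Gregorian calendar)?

1

Check the 28th of each month of 2336: Jan 28: Tue, Feb 28: Fri, Mar 28: Sat, Apr 28: Tue, May 28: Thu, Jun 28: Sun, Jul 28: Tue, Aug 28: Fri, Sep 28: Mon, Oct 28: Wed, Nov 28: Sat, Dec 28: Mon.
Thursday occurs in May — 1 month.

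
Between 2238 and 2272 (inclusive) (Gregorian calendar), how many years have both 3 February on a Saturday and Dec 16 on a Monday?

2

Check each year's weekday for 3 February and Dec 16:
  2238: Sat/Sun  2239: Sun/Mon  2240: Mon/Wed  2241: Wed/Thu  2242: Thu/Fri  2243: Fri/Sat  2244: Sat/Mon ✓  2245: Mon/Tue  2246: Tue/Wed  2247: Wed/Thu  2248: Thu/Sat  2249: Sat/Sun  2250: Sun/Mon  2251: Mon/Tue  …(7 more)…  2259: Thu/Fri  2260: Fri/Sun  2261: Sun/Mon  2262: Mon/Tue  2263: Tue/Wed  2264: Wed/Fri  2265: Fri/Sat  2266: Sat/Sun  2267: Sun/Mon  2268: Mon/Wed  2269: Wed/Thu  2270: Thu/Fri  2271: Fri/Sat  2272: Sat/Mon ✓
Both conditions hold in: 2244, 2272 — 2.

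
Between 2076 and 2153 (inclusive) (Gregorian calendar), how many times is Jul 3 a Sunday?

Track Jul 3's weekday year by year (advancing +1, or +2 across a Feb 29):
  2076: Fri  2077: Sat (+1)  2078: Sun (+1) ✓  2079: Mon (+1)  2080: Wed (+2)
  2081: Thu (+1)  2082: Fri (+1)  2083: Sat (+1)  2084: Mon (+2)  2085: Tue (+1)
  2086: Wed (+1)  2087: Thu (+1)  2088: Sat (+2)  2089: Sun (+1) ✓  … (50 more years) …
  2140: Sun (+2) ✓  2141: Mon (+1)  2142: Tue (+1)  2143: Wed (+1)  2144: Fri (+2)
  2145: Sat (+1)  2146: Sun (+1) ✓  2147: Mon (+1)  2148: Wed (+2)  2149: Thu (+1)
  2150: Fri (+1)  2151: Sat (+1)  2152: Mon (+2)  2153: Tue (+1)
Sunday years: 2078, 2089, 2095, 2101, 2107, 2112, 2118, 2129, 2135, 2140, 2146 — 11 in total.

11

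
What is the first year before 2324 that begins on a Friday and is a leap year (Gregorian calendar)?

2304

Jan 1 advances by 2 weekdays after a leap year and by 1 after a common year.
2324: Jan 1 is Tuesday (leap).
2323: Monday
2322: Sunday
2321: Saturday
2320: Thursday (leap)
2319: Wednesday
2318: Tuesday
2317: Monday
2316: Saturday (leap)
2315: Friday
2314: Thursday
2313: Wednesday
2312: Monday (leap)
2311: Sunday
2310: Saturday
2309: Friday
2308: Wednesday (leap)
2307: Tuesday
2306: Monday
2305: Sunday
2304: Friday (leap)
2304 begins on a Friday and is a leap year.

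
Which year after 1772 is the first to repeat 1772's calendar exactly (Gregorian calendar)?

1812

Two years share a calendar iff Jan 1 falls on the same weekday and both are leap or both are common. 1772: Jan 1 is Wednesday, leap year.
1773: Jan 1 Friday, common
1774: Jan 1 Saturday, common
1775: Jan 1 Sunday, common
1776: Jan 1 Monday, leap
1777: Jan 1 Wednesday, common
1778: Jan 1 Thursday, common
1779: Jan 1 Friday, common
1780: Jan 1 Saturday, leap
1781: Jan 1 Monday, common
1782: Jan 1 Tuesday, common
1783: Jan 1 Wednesday, common
1784: Jan 1 Thursday, leap
1785: Jan 1 Saturday, common
1786: Jan 1 Sunday, common
1787: Jan 1 Monday, common
1788: Jan 1 Tuesday, leap
1789: Jan 1 Thursday, common
1790: Jan 1 Friday, common
1791: Jan 1 Saturday, common
1792: Jan 1 Sunday, leap
1793: Jan 1 Tuesday, common
1794: Jan 1 Wednesday, common
1795: Jan 1 Thursday, common
1796: Jan 1 Friday, leap
1797: Jan 1 Sunday, common
1798: Jan 1 Monday, common
1799: Jan 1 Tuesday, common
1800: Jan 1 Wednesday, common
1801: Jan 1 Thursday, common
1802: Jan 1 Friday, common
1803: Jan 1 Saturday, common
1804: Jan 1 Sunday, leap
1805: Jan 1 Tuesday, common
1806: Jan 1 Wednesday, common
1807: Jan 1 Thursday, common
1808: Jan 1 Friday, leap
1809: Jan 1 Sunday, common
1810: Jan 1 Monday, common
1811: Jan 1 Tuesday, common
1812: Jan 1 Wednesday, leap
1812 matches on both conditions.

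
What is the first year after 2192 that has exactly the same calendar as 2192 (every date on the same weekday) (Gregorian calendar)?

2204

Two years share a calendar iff Jan 1 falls on the same weekday and both are leap or both are common. 2192: Jan 1 is Sunday, leap year.
2193: Jan 1 Tuesday, common
2194: Jan 1 Wednesday, common
2195: Jan 1 Thursday, common
2196: Jan 1 Friday, leap
2197: Jan 1 Sunday, common
2198: Jan 1 Monday, common
2199: Jan 1 Tuesday, common
2200: Jan 1 Wednesday, common
2201: Jan 1 Thursday, common
2202: Jan 1 Friday, common
2203: Jan 1 Saturday, common
2204: Jan 1 Sunday, leap
2204 matches on both conditions.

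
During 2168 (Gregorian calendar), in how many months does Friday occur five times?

5

A month of length L has five Fridays iff its first Friday is on day ≤ L−28 (so day 1–3 in a 31-day month, 1–2 in a 30-day month, day 1 in a leap February).
Checking each month of 2168: Jan starts Fri (31d) ✓; Feb starts Mon (29d); Mar starts Tue (31d); Apr starts Fri (30d) ✓; May starts Sun (31d); Jun starts Wed (30d); Jul starts Fri (31d) ✓; Aug starts Mon (31d); Sep starts Thu (30d) ✓; Oct starts Sat (31d); Nov starts Tue (30d); Dec starts Thu (31d) ✓.
Five-Friday months: January, April, July, September, December → 5.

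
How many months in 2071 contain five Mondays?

4

A month of length L has five Mondays iff its first Monday is on day ≤ L−28 (so day 1–3 in a 31-day month, 1–2 in a 30-day month, day 1 in a leap February).
Checking each month of 2071: Jan starts Thu (31d); Feb starts Sun (28d); Mar starts Sun (31d) ✓; Apr starts Wed (30d); May starts Fri (31d); Jun starts Mon (30d) ✓; Jul starts Wed (31d); Aug starts Sat (31d) ✓; Sep starts Tue (30d); Oct starts Thu (31d); Nov starts Sun (30d) ✓; Dec starts Tue (31d).
Five-Monday months: March, June, August, November → 4.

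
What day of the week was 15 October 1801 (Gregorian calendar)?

Thursday

January 1, 1801 is a Thursday.
October 15 is day 288 of the year, i.e. 287 days after Jan 1.
287 mod 7 = 0, so advance 0 weekdays from Thursday: Thursday.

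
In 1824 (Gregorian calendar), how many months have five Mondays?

A month of length L has five Mondays iff its first Monday is on day ≤ L−28 (so day 1–3 in a 31-day month, 1–2 in a 30-day month, day 1 in a leap February).
Checking each month of 1824: Jan starts Thu (31d); Feb starts Sun (29d); Mar starts Mon (31d) ✓; Apr starts Thu (30d); May starts Sat (31d) ✓; Jun starts Tue (30d); Jul starts Thu (31d); Aug starts Sun (31d) ✓; Sep starts Wed (30d); Oct starts Fri (31d); Nov starts Mon (30d) ✓; Dec starts Wed (31d).
Five-Monday months: March, May, August, November → 4.

4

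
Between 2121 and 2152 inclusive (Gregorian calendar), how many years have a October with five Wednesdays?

13

October has 31 days; it has five Wednesdays when Wednesday falls among the first (month-length − 28) days — i.e. when October 1 is one of Wednesday/Tuesday/Monday.
October 1 by year: 2121:Wed✓ 2122:Thu 2123:Fri 2124:Sun 2125:Mon✓ 2126:Tue✓ 2127:Wed✓ 2128:Fri 2129:Sat 2130:Sun 2131:Mon✓ 2132:Wed✓ 2133:Thu 2134:Fri 2135:Sat 2136:Mon✓ 2137:Tue✓ 2138:Wed✓ 2139:Thu 2140:Sat 2141:Sun 2142:Mon✓ 2143:Tue✓ 2144:Thu 2145:Fri 2146:Sat 2147:Sun 2148:Tue✓ 2149:Wed✓ 2150:Thu 2151:Fri 2152:Sun
Years with five Wednesdays: 2121, 2125, 2126, 2127, 2131, 2132, 2136, 2137, 2138, 2142, 2143, 2148, 2149 → 13.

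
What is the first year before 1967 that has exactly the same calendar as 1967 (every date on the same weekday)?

1961

Two years share a calendar iff Jan 1 falls on the same weekday and both are leap or both are common. 1967: Jan 1 is Sunday, common year.
1966: Jan 1 Saturday, common
1965: Jan 1 Friday, common
1964: Jan 1 Wednesday, leap
1963: Jan 1 Tuesday, common
1962: Jan 1 Monday, common
1961: Jan 1 Sunday, common
1961 matches on both conditions.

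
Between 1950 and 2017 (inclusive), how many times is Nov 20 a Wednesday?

9

Track Nov 20's weekday year by year (advancing +1, or +2 across a Feb 29):
  1950: Mon  1951: Tue (+1)  1952: Thu (+2)  1953: Fri (+1)  1954: Sat (+1)
  1955: Sun (+1)  1956: Tue (+2)  1957: Wed (+1) ✓  1958: Thu (+1)  1959: Fri (+1)
  1960: Sun (+2)  1961: Mon (+1)  1962: Tue (+1)  1963: Wed (+1) ✓  … (40 more years) …
  2004: Sat (+2)  2005: Sun (+1)  2006: Mon (+1)  2007: Tue (+1)  2008: Thu (+2)
  2009: Fri (+1)  2010: Sat (+1)  2011: Sun (+1)  2012: Tue (+2)  2013: Wed (+1) ✓
  2014: Thu (+1)  2015: Fri (+1)  2016: Sun (+2)  2017: Mon (+1)
Wednesday years: 1957, 1963, 1968, 1974, 1985, 1991, 1996, 2002, 2013 — 9 in total.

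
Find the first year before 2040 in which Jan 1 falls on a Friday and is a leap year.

Jan 1 advances by 2 weekdays after a leap year and by 1 after a common year.
2040: Jan 1 is Sunday (leap).
2039: Saturday
2038: Friday
2037: Thursday
2036: Tuesday (leap)
2035: Monday
2034: Sunday
2033: Saturday
2032: Thursday (leap)
2031: Wednesday
2030: Tuesday
2029: Monday
2028: Saturday (leap)
2027: Friday
2026: Thursday
2025: Wednesday
2024: Monday (leap)
2023: Sunday
2022: Saturday
2021: Friday
2020: Wednesday (leap)
2019: Tuesday
2018: Monday
2017: Sunday
2016: Friday (leap)
2016 begins on a Friday and is a leap year.

2016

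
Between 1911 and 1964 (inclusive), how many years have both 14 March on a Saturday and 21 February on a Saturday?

Check each year's weekday for 14 March and 21 February:
  1911: Tue/Tue  1912: Thu/Wed  1913: Fri/Fri  1914: Sat/Sat ✓  1915: Sun/Sun  1916: Tue/Mon  1917: Wed/Wed  1918: Thu/Thu  1919: Fri/Fri  1920: Sun/Sat  1921: Mon/Mon  1922: Tue/Tue  1923: Wed/Wed  1924: Fri/Thu  …(26 more)…  1951: Wed/Wed  1952: Fri/Thu  1953: Sat/Sat ✓  1954: Sun/Sun  1955: Mon/Mon  1956: Wed/Tue  1957: Thu/Thu  1958: Fri/Fri  1959: Sat/Sat ✓  1960: Mon/Sun  1961: Tue/Tue  1962: Wed/Wed  1963: Thu/Thu  1964: Sat/Fri
Both conditions hold in: 1914, 1925, 1931, 1942, 1953, 1959 — 6.

6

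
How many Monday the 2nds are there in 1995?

2

Check the 2nd of each month of 1995: Jan 2: Mon, Feb 2: Thu, Mar 2: Thu, Apr 2: Sun, May 2: Tue, Jun 2: Fri, Jul 2: Sun, Aug 2: Wed, Sep 2: Sat, Oct 2: Mon, Nov 2: Thu, Dec 2: Sat.
Monday occurs in January, October — 2 months.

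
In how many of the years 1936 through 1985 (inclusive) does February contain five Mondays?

February has 28 days (29 in leap years); it has five Mondays when Monday falls among the first (month-length − 28) days — i.e. when February 1 is Monday in a leap year (never in a common year).
February 1 by year: 1936:Sat 1937:Mon 1938:Tue 1939:Wed 1940:Thu 1941:Sat 1942:Sun 1943:Mon 1944:Tue 1945:Thu 1946:Fri 1947:Sat 1948:Sun 1949:Tue 1950:Wed …(20 more)… 1971:Mon 1972:Tue 1973:Thu 1974:Fri 1975:Sat 1976:Sun 1977:Tue 1978:Wed 1979:Thu 1980:Fri 1981:Sun 1982:Mon 1983:Tue 1984:Wed 1985:Fri
Years with five Mondays: 1960 → 1.

1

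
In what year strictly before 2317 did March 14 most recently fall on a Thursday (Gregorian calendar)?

2312

From one year to the next, a fixed date's weekday advances by 1, or by 2 when a Feb 29 lies between the two dates.
2317: March 14 is Wednesday.
2316: Tuesday (−1)
2315: Sunday (−2)
2314: Saturday (−1)
2313: Friday (−1)
2312: Thursday (−1)
March 14 falls on a Thursday in 2312.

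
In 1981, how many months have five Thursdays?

5

A month of length L has five Thursdays iff its first Thursday is on day ≤ L−28 (so day 1–3 in a 31-day month, 1–2 in a 30-day month, day 1 in a leap February).
Checking each month of 1981: Jan starts Thu (31d) ✓; Feb starts Sun (28d); Mar starts Sun (31d); Apr starts Wed (30d) ✓; May starts Fri (31d); Jun starts Mon (30d); Jul starts Wed (31d) ✓; Aug starts Sat (31d); Sep starts Tue (30d); Oct starts Thu (31d) ✓; Nov starts Sun (30d); Dec starts Tue (31d) ✓.
Five-Thursday months: January, April, July, October, December → 5.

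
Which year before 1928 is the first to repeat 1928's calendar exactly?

Two years share a calendar iff Jan 1 falls on the same weekday and both are leap or both are common. 1928: Jan 1 is Sunday, leap year.
1927: Jan 1 Saturday, common
1926: Jan 1 Friday, common
1925: Jan 1 Thursday, common
1924: Jan 1 Tuesday, leap
1923: Jan 1 Monday, common
1922: Jan 1 Sunday, common
1921: Jan 1 Saturday, common
1920: Jan 1 Thursday, leap
1919: Jan 1 Wednesday, common
1918: Jan 1 Tuesday, common
1917: Jan 1 Monday, common
1916: Jan 1 Saturday, leap
1915: Jan 1 Friday, common
1914: Jan 1 Thursday, common
1913: Jan 1 Wednesday, common
1912: Jan 1 Monday, leap
1911: Jan 1 Sunday, common
1910: Jan 1 Saturday, common
1909: Jan 1 Friday, common
1908: Jan 1 Wednesday, leap
1907: Jan 1 Tuesday, common
1906: Jan 1 Monday, common
1905: Jan 1 Sunday, common
1904: Jan 1 Friday, leap
1903: Jan 1 Thursday, common
1902: Jan 1 Wednesday, common
1901: Jan 1 Tuesday, common
1900: Jan 1 Monday, common
1899: Jan 1 Sunday, common
1898: Jan 1 Saturday, common
1897: Jan 1 Friday, common
1896: Jan 1 Wednesday, leap
1895: Jan 1 Tuesday, common
1894: Jan 1 Monday, common
1893: Jan 1 Sunday, common
1892: Jan 1 Friday, leap
1891: Jan 1 Thursday, common
1890: Jan 1 Wednesday, common
1889: Jan 1 Tuesday, common
1888: Jan 1 Sunday, leap
1888 matches on both conditions.

1888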